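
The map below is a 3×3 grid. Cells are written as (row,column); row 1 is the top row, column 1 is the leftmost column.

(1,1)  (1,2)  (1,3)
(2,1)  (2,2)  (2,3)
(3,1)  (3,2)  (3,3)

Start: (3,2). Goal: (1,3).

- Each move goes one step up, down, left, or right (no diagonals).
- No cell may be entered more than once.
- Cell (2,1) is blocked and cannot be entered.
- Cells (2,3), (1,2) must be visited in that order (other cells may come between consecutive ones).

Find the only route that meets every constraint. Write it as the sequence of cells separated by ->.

(3,2) -> (3,3) -> (2,3) -> (2,2) -> (1,2) -> (1,3)

The waypoints must appear in the order (2,3), (1,2), with no cell reused.
Route from (3,2): right to (3,3), up to (2,3), left to (2,2), up to (1,2), right to (1,3) — 5 moves in all.
Check: order respected ((2,3) at step 2, (1,2) at step 4).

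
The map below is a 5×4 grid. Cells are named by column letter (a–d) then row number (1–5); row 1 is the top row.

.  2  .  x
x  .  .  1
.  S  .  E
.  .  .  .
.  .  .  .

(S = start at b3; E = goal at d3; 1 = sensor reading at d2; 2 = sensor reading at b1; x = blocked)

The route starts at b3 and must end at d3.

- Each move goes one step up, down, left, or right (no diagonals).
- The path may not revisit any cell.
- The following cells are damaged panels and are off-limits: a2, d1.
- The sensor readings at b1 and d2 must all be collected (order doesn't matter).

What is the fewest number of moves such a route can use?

Any route passes through b1 and d2 in some order between b3 and d3. Summing Manhattan distances along each leg and taking the cheapest ordering (b3 → b1 → d2 → d3) gives a lower bound of 2 + 3 + 1 = 6 moves.
A route of 6 moves achieves this: b3 → b2 → b1 → c1 → c2 → d2 → d3.
Since 6 matches the lower bound, it is optimal.

6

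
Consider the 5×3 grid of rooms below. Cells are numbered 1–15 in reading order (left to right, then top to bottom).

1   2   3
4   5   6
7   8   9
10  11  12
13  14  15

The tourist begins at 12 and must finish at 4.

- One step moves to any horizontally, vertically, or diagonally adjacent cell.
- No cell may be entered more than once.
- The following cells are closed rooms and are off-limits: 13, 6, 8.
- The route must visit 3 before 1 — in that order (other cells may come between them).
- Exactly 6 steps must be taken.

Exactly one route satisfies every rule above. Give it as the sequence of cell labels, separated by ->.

12 -> 9 -> 5 -> 3 -> 2 -> 1 -> 4

The waypoints must appear in the order 3, 1, with no cell reused.
Route from 12: up 1 to 9, up-left 1 to 5, up-right 1 to 3, left 2 to 1, down 1 to 4 — 6 moves in all.
Check: order respected (3 at step 3, 1 at step 5); 6 moves as required.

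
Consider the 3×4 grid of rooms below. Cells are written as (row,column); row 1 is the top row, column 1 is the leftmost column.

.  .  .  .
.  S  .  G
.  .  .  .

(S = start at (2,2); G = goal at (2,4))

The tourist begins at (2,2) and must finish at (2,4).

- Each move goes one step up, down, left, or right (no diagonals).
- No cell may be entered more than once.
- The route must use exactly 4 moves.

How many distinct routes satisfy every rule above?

Need simple routes of exactly 4 moves from (2,2) to (2,4) (Manhattan distance 2, so 1 moves are spent on a detour and 1 undoing it).
Enumerating: (2,2) (1,2) (1,3) (2,3) (2,4) | (2,2) (1,2) (1,3) (1,4) (2,4) | (2,2) (3,2) (3,3) (2,3) (2,4) | (2,2) (3,2) (3,3) (3,4) (2,4) | (2,2) (2,3) (1,3) (1,4) (2,4) | (2,2) (2,3) (3,3) (3,4) (2,4).
That gives 6 routes.

6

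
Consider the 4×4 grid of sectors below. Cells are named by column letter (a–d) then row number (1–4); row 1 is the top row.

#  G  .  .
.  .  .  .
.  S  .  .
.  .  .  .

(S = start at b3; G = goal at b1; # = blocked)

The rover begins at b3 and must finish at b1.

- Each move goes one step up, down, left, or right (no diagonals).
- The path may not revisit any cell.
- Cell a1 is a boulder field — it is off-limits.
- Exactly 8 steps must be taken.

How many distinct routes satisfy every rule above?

Need simple routes of exactly 8 moves from b3 to b1 (Manhattan distance 2, so 3 moves are spent on a detour and 3 undoing it).
Branch systematically from the start, pruning whenever the remaining move budget drops below the Manhattan distance to b1 or differs from it in parity. Grouping the completions by first move — via b2: 1; via b4: 10; via a3: 3; via c3: 5 — and summing: 1 + 10 + 3 + 5 = 19.
That gives 19 routes.

19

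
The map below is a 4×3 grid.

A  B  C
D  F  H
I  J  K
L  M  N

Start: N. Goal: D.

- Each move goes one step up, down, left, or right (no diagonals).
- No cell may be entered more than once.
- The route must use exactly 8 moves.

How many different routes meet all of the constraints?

9

Need simple routes of exactly 8 moves from N to D (Manhattan distance 4, so 2 moves are spent on a detour and 2 undoing it).
Branch systematically from the start, pruning whenever the remaining move budget drops below the Manhattan distance to D or differs from it in parity. Grouping the completions by first move — via K: 3; via M: 6 — and summing: 3 + 6 = 9.
That gives 9 routes.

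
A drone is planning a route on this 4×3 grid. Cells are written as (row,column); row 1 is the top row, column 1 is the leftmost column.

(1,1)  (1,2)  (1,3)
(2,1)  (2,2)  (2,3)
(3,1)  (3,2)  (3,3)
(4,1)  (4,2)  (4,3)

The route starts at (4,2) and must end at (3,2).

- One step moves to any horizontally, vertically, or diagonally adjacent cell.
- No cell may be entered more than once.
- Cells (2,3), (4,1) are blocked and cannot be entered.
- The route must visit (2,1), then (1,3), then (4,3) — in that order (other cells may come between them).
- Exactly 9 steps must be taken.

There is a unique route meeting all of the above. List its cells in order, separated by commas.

The waypoints must appear in the order (2,1), (1,3), (4,3), with no cell reused.
Route from (4,2): up-left to (3,1), 2× up (reaching (1,1)), 2× right (reaching (1,3)), down-left to (2,2), down-right to (3,3), down to (4,3), up-left to (3,2) — 9 moves in all.
Check: order respected ((2,1) at step 2, (1,3) at step 5, (4,3) at step 8); 9 moves as required.

(4,2), (3,1), (2,1), (1,1), (1,2), (1,3), (2,2), (3,3), (4,3), (3,2)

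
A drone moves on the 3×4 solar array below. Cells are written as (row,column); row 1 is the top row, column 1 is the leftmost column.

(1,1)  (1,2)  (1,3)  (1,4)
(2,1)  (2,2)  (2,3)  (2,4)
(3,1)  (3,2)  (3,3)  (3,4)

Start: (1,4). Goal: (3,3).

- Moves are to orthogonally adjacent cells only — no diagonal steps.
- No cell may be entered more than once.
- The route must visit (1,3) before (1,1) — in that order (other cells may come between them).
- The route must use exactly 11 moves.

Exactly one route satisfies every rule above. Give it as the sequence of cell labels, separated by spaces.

(1,4) (1,3) (1,2) (1,1) (2,1) (3,1) (3,2) (2,2) (2,3) (2,4) (3,4) (3,3)

The waypoints must appear in the order (1,3), (1,1), with no cell reused.
Route from (1,4): 3× left (reaching (1,1)), 2× down (reaching (3,1)), right to (3,2), up to (2,2), 2× right (reaching (2,4)), down to (3,4), left to (3,3) — 11 moves in all.
Check: order respected ((1,3) at step 1, (1,1) at step 3); 11 moves as required.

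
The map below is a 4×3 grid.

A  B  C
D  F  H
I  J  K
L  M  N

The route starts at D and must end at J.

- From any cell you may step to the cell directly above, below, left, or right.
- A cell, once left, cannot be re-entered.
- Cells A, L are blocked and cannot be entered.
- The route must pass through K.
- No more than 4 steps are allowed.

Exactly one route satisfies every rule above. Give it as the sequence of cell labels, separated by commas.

Any route must reach K and still end at J within 4 moves, so the order of the required stops is forced.
Route from D: 2× right (reaching H), down to K, left to J — 4 moves in all.
Check: all required cells visited; 4 ≤ 4 moves.

D, F, H, K, J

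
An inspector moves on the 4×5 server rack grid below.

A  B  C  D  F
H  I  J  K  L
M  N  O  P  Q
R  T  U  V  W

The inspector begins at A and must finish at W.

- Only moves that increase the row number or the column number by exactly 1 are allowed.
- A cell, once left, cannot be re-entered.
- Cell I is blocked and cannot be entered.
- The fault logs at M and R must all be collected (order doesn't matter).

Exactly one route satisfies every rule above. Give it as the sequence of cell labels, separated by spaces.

Moves only go right or down, so the column and row indices never decrease.
Route from A: 3× down (reaching R), 4× right (reaching W) — 7 moves in all.
Check: all required cells visited.

A H M R T U V W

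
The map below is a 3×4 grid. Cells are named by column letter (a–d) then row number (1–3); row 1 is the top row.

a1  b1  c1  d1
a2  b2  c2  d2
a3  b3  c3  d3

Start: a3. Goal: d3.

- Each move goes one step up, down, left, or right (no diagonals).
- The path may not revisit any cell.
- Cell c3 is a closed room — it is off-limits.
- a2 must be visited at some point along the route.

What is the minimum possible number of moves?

5

Any route passes through a2 somewhere between a3 and d3. Summing Manhattan distances along the two legs (a3 → a2 → d3) gives a lower bound of 1 + 4 = 5 moves.
A route of 5 moves achieves this: a3 → a2 → b2 → c2 → d2 → d3.
Since 5 matches the lower bound, it is optimal.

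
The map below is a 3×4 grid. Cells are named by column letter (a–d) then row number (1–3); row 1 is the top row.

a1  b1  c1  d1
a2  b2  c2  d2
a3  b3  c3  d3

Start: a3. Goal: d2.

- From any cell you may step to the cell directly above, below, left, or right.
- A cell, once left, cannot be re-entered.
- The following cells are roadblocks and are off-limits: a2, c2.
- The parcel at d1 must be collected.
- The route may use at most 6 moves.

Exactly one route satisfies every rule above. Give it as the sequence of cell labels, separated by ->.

a3 -> b3 -> b2 -> b1 -> c1 -> d1 -> d2

The budget equals the shortest possible length, so every move has to be on a shortest route through the required cells.
Route from a3: right 1 to b3, up 2 to b1, right 2 to d1, down 1 to d2 — 6 moves in all.
Check: all required cells visited; 6 ≤ 6 moves.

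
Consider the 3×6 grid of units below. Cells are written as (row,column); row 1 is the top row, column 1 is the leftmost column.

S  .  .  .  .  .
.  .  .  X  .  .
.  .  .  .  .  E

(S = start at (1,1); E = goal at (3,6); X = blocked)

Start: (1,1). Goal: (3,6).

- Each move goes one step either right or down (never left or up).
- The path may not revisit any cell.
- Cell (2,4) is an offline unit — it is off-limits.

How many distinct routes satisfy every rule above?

9

A right/down-only route from (1,1) to (3,6) makes exactly 2 down-moves and 5 right-moves in some order.
With no other constraints that would be C(7,2) = 21 routes.
Subtract routes through each blocked cell (inclusion–exclusion for overlaps): − through (2,4): 12 → 9.
That gives 9 routes.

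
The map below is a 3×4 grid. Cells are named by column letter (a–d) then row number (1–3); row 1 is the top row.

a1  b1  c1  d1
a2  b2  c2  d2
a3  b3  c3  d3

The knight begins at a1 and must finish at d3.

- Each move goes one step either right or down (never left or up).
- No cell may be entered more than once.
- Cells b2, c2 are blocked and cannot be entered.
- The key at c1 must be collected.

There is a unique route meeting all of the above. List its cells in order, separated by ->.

Moves only go right or down, so the column and row indices never decrease.
Route from a1: 3× right (reaching d1), 2× down (reaching d3) — 5 moves in all.
Check: all required cells visited.

a1 -> b1 -> c1 -> d1 -> d2 -> d3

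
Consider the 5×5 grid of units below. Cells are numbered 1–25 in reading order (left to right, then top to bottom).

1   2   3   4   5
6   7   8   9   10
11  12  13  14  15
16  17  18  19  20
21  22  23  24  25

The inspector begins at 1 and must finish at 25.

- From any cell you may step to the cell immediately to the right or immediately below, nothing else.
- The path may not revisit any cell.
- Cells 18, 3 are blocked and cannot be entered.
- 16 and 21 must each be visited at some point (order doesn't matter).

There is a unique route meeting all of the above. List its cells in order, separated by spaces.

Moves only go right or down, so the column and row indices never decrease.
Route from 1: 4× down (reaching 21), 4× right (reaching 25) — 8 moves in all.
Check: all required cells visited.

1 6 11 16 21 22 23 24 25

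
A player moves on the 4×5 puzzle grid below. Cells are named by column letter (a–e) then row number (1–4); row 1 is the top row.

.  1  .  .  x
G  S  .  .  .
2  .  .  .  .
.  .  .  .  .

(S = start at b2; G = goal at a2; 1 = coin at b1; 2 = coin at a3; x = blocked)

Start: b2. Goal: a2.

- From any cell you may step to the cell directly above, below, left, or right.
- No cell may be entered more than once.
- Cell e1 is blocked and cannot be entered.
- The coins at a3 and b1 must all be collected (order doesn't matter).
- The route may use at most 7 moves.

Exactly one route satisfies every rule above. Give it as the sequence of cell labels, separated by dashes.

b2 - b1 - c1 - c2 - c3 - b3 - a3 - a2

The budget equals the shortest possible length, so every move has to be on a shortest route through the required cells.
Route from b2: up to b1, right to c1, 2× down (reaching c3), 2× left (reaching a3), up to a2 — 7 moves in all.
Check: all required cells visited; 7 ≤ 7 moves.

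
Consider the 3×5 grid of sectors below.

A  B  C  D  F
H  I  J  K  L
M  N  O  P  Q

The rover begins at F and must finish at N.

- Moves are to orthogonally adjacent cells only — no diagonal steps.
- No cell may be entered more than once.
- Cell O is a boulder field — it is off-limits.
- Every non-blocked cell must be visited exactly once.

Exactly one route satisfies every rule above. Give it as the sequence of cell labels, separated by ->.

F -> L -> Q -> P -> K -> D -> C -> J -> I -> B -> A -> H -> M -> N

Need to visit all 14 open cells exactly once, starting at F and ending at N.
Route from F: 2× down (reaching Q), left to P, 2× up (reaching D), left to C, down to J, left to I, up to B, left to A, 2× down (reaching M), right to N — 13 moves in all.
Check: all 14 open cells covered.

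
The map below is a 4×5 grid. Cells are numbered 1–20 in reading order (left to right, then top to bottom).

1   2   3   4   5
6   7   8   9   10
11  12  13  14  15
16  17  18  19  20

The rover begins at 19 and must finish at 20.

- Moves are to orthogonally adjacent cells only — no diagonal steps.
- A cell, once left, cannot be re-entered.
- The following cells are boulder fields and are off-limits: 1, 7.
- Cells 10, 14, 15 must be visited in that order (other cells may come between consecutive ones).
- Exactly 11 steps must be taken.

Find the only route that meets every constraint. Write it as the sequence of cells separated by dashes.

19 - 18 - 13 - 8 - 3 - 4 - 5 - 10 - 9 - 14 - 15 - 20

The waypoints must appear in the order 10, 14, 15, with no cell reused.
Route from 19: left to 18, 3× up (reaching 3), 2× right (reaching 5), down to 10, left to 9, down to 14, right to 15, down to 20 — 11 moves in all.
Check: order respected (10 at step 7, 14 at step 9, 15 at step 10); 11 moves as required.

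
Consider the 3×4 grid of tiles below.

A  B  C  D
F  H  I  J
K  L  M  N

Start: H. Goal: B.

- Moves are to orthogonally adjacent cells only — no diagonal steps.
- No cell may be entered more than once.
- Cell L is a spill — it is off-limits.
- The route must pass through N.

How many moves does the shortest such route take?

7

Any route passes through N somewhere between H and B. Summing Manhattan distances along the two legs (H → N → B) gives a lower bound of 3 + 4 = 7 moves.
A route of 7 moves achieves this: H → I → M → N → J → D → C → B.
Since 7 matches the lower bound, it is optimal.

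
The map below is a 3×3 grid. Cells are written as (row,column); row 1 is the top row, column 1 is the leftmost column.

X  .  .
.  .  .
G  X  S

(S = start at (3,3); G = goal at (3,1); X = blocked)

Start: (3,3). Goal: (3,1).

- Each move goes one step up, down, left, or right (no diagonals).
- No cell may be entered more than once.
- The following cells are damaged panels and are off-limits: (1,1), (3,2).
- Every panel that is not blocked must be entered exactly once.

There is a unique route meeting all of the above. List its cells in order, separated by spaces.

Need to visit all 7 open cells exactly once, starting at (3,3) and ending at (3,1).
Route from (3,3): 2× up (reaching (1,3)), left to (1,2), down to (2,2), left to (2,1), down to (3,1) — 6 moves in all.
Check: all 7 open cells covered.

(3,3) (2,3) (1,3) (1,2) (2,2) (2,1) (3,1)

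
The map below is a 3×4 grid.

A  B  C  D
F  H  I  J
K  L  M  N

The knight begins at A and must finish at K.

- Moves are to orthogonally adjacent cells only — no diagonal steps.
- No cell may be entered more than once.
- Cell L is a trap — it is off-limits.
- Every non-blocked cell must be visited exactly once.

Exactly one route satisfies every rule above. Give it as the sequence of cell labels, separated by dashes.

Need to visit all 11 open cells exactly once, starting at A and ending at K.
Cell D has only two open neighbours (J and C), so the path must pass straight through it: one of those is the cell it's entered from and the other is where it exits.
Route from A: 3× right (reaching D), 2× down (reaching N), left to M, up to I, 2× left (reaching F), down to K — 10 moves in all.
Check: all 11 open cells covered.

A - B - C - D - J - N - M - I - H - F - K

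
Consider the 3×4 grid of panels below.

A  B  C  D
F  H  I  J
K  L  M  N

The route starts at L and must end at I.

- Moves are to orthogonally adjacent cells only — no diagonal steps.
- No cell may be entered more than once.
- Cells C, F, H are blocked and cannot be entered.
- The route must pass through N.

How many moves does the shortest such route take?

4

Any route passes through N somewhere between L and I. Summing Manhattan distances along the two legs (L → N → I) gives a lower bound of 2 + 2 = 4 moves.
A route of 4 moves achieves this: L → M → N → J → I.
Since 4 matches the lower bound, it is optimal.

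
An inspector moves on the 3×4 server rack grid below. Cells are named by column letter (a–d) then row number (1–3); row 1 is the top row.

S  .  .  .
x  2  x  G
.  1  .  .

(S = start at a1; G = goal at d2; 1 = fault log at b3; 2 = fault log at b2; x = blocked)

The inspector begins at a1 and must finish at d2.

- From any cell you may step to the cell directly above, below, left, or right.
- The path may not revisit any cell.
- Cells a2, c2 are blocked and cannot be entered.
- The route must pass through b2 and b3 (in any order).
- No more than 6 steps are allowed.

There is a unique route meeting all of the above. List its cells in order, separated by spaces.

The budget equals the shortest possible length, so every move has to be on a shortest route through the required cells.
Route from a1: right to b1, 2× down (reaching b3), 2× right (reaching d3), up to d2 — 6 moves in all.
Check: all required cells visited; 6 ≤ 6 moves.

a1 b1 b2 b3 c3 d3 d2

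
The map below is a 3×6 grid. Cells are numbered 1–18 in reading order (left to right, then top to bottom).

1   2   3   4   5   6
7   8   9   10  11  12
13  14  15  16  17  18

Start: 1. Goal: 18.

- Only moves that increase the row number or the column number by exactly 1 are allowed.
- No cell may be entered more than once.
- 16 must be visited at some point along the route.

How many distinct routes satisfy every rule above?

10

A right/down-only route from 1 to 18 makes exactly 2 down-moves and 5 right-moves in some order.
With no other constraints that would be C(7,2) = 21 routes.
Split at 16 and multiply the segment counts: 1→16: 10; 16→18: 1; product = 10.
That gives 10 routes.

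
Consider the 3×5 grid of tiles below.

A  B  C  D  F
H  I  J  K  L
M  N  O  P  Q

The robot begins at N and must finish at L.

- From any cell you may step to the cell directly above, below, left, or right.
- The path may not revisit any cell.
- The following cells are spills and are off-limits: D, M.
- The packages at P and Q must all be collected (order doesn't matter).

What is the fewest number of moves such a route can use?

4

Any route passes through P and Q in some order between N and L. Summing Manhattan distances along each leg and taking the cheapest ordering (N → P → Q → L) gives a lower bound of 2 + 1 + 1 = 4 moves.
A route of 4 moves achieves this: N → O → P → Q → L.
Since 4 matches the lower bound, it is optimal.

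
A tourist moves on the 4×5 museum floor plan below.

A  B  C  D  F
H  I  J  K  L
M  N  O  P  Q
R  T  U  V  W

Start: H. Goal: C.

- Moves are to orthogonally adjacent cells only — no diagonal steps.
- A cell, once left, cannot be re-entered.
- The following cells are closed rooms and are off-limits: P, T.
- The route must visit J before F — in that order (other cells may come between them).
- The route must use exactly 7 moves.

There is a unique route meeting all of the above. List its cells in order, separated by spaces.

H I J K L F D C

The waypoints must appear in the order J, F, with no cell reused.
Route from H: 4× right (reaching L), up to F, 2× left (reaching C) — 7 moves in all.
Check: order respected (J at step 2, F at step 5); 7 moves as required.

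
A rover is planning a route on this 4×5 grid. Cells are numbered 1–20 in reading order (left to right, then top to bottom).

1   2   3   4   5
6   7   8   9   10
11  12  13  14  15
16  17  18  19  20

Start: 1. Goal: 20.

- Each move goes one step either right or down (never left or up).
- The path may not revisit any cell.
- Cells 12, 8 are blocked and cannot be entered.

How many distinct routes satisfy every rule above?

A right/down-only route from 1 to 20 makes exactly 3 down-moves and 4 right-moves in some order.
With no other constraints that would be C(7,3) = 35 routes.
Subtract routes through each blocked cell (inclusion–exclusion for overlaps): − through 8: 18 − through 12: 12 → 5.
That gives 5 routes.

5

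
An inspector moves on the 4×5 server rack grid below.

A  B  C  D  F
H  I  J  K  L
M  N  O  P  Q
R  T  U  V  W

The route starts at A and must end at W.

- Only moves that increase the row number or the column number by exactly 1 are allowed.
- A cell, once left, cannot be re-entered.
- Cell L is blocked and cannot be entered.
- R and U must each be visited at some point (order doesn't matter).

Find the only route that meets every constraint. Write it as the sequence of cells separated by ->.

A -> H -> M -> R -> T -> U -> V -> W

Moves only go right or down, so the column and row indices never decrease.
Route from A: down 3 to R, right 4 to W — 7 moves in all.
Check: all required cells visited.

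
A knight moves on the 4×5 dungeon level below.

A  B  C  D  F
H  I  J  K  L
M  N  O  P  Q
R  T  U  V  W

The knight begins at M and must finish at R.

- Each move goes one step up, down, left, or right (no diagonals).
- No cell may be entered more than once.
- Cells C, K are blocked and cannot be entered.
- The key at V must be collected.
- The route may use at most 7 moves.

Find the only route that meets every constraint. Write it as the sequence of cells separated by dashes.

The 7-move cap with required stops at V leaves no slack for detours.
Route from M: 3× right (reaching P), down to V, 3× left (reaching R) — 7 moves in all.
Check: all required cells visited; 7 ≤ 7 moves.

M - N - O - P - V - U - T - R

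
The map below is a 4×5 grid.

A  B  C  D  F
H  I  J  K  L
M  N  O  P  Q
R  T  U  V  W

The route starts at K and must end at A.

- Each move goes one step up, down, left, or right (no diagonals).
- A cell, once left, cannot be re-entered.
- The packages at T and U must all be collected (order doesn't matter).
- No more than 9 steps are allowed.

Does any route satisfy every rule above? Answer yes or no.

One route that works: K → P → V → U → T → N → I → B → A.

yes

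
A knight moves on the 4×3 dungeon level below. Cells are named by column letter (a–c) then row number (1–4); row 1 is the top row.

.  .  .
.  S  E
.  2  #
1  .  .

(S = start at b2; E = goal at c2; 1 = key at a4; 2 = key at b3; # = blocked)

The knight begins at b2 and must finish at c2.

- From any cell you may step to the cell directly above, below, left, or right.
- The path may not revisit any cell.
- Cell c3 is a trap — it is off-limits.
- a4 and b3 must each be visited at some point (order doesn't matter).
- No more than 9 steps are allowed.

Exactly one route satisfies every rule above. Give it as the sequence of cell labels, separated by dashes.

b2 - b3 - b4 - a4 - a3 - a2 - a1 - b1 - c1 - c2

The budget equals the shortest possible length, so every move has to be on a shortest route through the required cells.
Route from b2: down 2 to b4, left 1 to a4, up 3 to a1, right 2 to c1, down 1 to c2 — 9 moves in all.
Check: all required cells visited; 9 ≤ 9 moves.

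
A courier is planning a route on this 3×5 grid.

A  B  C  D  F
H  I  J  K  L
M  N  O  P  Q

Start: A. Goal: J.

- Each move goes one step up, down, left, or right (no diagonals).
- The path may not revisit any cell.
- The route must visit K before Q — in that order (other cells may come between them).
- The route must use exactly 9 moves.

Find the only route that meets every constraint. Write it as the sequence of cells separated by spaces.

The waypoints must appear in the order K, Q, with no cell reused.
Route from A: right 3 to D, down 1 to K, right 1 to L, down 1 to Q, left 2 to O, up 1 to J — 9 moves in all.
Check: order respected (K at step 4, Q at step 6); 9 moves as required.

A B C D K L Q P O J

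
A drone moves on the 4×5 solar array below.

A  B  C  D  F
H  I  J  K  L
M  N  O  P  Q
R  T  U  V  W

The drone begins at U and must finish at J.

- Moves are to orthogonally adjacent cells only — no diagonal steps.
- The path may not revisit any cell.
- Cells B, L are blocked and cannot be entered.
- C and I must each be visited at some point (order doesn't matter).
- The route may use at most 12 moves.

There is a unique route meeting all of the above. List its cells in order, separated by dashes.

U - T - R - M - H - I - N - O - P - K - D - C - J

Any route must reach C and I and still end at J within 12 moves, so the order of the required stops is forced.
Route from U: 2× left (reaching R), 2× up (reaching H), right to I, down to N, 2× right (reaching P), 2× up (reaching D), left to C, down to J — 12 moves in all.
Check: all required cells visited; 12 ≤ 12 moves.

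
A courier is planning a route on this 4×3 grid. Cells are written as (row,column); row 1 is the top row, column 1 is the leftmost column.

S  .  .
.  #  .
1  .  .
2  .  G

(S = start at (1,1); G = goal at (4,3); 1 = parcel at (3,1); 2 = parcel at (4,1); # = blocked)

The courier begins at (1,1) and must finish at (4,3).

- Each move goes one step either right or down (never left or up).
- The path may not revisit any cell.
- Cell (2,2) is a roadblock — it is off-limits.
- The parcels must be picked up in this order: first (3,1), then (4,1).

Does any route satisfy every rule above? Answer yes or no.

One route that works: (1,1) → (2,1) → (3,1) → (4,1) → (4,2) → (4,3).

yes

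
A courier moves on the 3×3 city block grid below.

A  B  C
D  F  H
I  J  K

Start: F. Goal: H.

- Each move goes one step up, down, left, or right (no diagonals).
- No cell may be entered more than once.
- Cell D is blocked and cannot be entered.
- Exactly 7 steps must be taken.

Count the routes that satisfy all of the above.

0

Need simple routes of exactly 7 moves from F to H (Manhattan distance 1, so 3 moves are spent on a detour and 3 undoing it).
No route satisfies every constraint, so the count is 0.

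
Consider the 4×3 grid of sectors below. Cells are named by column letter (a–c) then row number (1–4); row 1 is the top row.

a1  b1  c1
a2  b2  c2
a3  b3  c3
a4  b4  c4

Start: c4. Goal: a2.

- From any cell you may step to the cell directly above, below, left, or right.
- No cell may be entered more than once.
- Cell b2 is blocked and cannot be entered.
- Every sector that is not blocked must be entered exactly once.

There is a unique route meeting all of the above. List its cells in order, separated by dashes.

Need to visit all 11 open cells exactly once, starting at c4 and ending at a2.
Cell a4 has only two open neighbours (a3 and b4), so the path must pass straight through it: one of those is the cell it's entered from and the other is where it exits.
Route from c4: 2× left (reaching a4), up to a3, 2× right (reaching c3), 2× up (reaching c1), 2× left (reaching a1), down to a2 — 10 moves in all.
Check: all 11 open cells covered.

c4 - b4 - a4 - a3 - b3 - c3 - c2 - c1 - b1 - a1 - a2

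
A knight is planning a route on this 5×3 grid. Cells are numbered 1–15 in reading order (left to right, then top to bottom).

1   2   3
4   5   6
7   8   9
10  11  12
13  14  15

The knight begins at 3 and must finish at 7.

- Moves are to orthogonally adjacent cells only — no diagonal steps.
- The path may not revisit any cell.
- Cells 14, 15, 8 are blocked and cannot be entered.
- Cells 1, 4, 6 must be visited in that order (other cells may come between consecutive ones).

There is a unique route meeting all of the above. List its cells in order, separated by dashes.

The waypoints must appear in the order 1, 4, 6, with no cell reused.
Route from 3: left 2 to 1, down 1 to 4, right 2 to 6, down 2 to 12, left 2 to 10, up 1 to 7 — 10 moves in all.
Check: order respected (1 at step 2, 4 at step 3, 6 at step 5).

3 - 2 - 1 - 4 - 5 - 6 - 9 - 12 - 11 - 10 - 7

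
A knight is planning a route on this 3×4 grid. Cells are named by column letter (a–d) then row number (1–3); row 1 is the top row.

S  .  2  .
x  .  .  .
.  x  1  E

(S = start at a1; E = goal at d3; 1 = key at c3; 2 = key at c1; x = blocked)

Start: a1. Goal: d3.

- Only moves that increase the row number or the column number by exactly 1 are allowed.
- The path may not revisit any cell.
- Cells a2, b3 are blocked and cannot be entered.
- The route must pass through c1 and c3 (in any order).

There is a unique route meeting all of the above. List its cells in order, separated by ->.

a1 -> b1 -> c1 -> c2 -> c3 -> d3

Moves only go right or down, so the column and row indices never decrease.
Route from a1: right 2 to c1, down 2 to c3, right 1 to d3 — 5 moves in all.
Check: all required cells visited.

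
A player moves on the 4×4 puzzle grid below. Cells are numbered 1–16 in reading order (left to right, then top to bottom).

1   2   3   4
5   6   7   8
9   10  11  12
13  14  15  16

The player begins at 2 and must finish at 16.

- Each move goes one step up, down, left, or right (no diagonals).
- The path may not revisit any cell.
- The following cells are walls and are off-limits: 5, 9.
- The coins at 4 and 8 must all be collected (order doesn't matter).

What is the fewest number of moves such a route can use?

5

Any route passes through 4 and 8 in some order between 2 and 16. Summing Manhattan distances along each leg and taking the cheapest ordering (2 → 4 → 8 → 16) gives a lower bound of 2 + 1 + 2 = 5 moves.
A route of 5 moves achieves this: 2 → 3 → 4 → 8 → 12 → 16.
Since 5 matches the lower bound, it is optimal.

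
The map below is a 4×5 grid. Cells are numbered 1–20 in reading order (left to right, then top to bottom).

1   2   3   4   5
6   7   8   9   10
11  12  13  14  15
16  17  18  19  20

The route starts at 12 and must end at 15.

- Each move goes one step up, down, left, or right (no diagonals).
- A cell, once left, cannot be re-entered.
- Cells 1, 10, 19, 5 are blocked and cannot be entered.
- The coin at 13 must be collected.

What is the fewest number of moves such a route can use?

3

Any route passes through 13 somewhere between 12 and 15. Summing Manhattan distances along the two legs (12 → 13 → 15) gives a lower bound of 1 + 2 = 3 moves.
A route of 3 moves achieves this: 12 → 13 → 14 → 15.
Since 3 matches the lower bound, it is optimal.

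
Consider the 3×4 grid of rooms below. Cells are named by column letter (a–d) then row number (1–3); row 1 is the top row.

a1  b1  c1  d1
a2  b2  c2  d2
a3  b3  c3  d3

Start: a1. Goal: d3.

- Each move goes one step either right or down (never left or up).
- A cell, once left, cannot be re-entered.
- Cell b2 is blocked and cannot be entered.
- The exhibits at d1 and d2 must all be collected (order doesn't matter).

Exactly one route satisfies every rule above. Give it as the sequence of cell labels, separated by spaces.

Moves only go right or down, so the column and row indices never decrease.
Route from a1: 3× right (reaching d1), 2× down (reaching d3) — 5 moves in all.
Check: all required cells visited.

a1 b1 c1 d1 d2 d3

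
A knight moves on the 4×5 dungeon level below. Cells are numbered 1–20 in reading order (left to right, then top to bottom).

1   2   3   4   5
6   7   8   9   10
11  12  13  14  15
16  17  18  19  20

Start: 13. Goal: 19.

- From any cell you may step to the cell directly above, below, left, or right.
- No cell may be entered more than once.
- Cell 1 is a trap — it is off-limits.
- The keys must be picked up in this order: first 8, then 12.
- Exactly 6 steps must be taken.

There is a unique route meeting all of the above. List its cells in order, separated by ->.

13 -> 8 -> 7 -> 12 -> 17 -> 18 -> 19

The waypoints must appear in the order 8, 12, with no cell reused.
Route from 13: up to 8, left to 7, 2× down (reaching 17), 2× right (reaching 19) — 6 moves in all.
Check: order respected (8 at step 1, 12 at step 3); 6 moves as required.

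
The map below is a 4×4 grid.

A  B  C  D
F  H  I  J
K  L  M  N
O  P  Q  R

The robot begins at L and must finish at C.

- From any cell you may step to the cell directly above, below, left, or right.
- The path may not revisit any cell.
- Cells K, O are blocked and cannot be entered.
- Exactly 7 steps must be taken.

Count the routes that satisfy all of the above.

12

Need simple routes of exactly 7 moves from L to C (Manhattan distance 3, so 2 moves are spent on a detour and 2 undoing it).
Branch systematically from the start, pruning whenever the remaining move budget drops below the Manhattan distance to C or differs from it in parity. Grouping the completions by first move — via H: 1; via P: 7; via M: 4 — and summing: 1 + 7 + 4 = 12.
That gives 12 routes.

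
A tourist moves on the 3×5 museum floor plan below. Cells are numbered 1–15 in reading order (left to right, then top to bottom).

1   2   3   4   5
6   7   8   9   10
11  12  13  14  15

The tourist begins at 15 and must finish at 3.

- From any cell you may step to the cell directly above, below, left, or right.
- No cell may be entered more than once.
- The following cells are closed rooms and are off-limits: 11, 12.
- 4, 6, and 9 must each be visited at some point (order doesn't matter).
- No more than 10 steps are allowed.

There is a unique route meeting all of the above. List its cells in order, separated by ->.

The budget equals the shortest possible length, so every move has to be on a shortest route through the required cells.
Route from 15: 2× up (reaching 5), left to 4, down to 9, 3× left (reaching 6), up to 1, 2× right (reaching 3) — 10 moves in all.
Check: all required cells visited; 10 ≤ 10 moves.

15 -> 10 -> 5 -> 4 -> 9 -> 8 -> 7 -> 6 -> 1 -> 2 -> 3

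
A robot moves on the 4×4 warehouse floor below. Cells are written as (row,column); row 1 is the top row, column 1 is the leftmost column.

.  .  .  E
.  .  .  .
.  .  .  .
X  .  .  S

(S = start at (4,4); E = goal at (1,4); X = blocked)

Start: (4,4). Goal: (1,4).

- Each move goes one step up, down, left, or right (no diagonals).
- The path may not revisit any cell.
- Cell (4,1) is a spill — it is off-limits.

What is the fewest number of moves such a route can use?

3

The Manhattan distance from (4,4) to (1,4) is |4−1| + |4−4| = 3, so at least 3 moves are needed.
A route of 3 moves achieves this: (4,4) → (3,4) → (2,4) → (1,4).
Since 3 matches the lower bound, it is optimal.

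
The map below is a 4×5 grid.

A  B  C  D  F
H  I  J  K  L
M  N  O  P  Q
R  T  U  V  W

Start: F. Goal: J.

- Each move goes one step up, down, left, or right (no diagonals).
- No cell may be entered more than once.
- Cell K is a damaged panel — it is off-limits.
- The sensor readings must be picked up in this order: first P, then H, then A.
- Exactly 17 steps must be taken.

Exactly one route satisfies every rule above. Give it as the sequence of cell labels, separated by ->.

F -> L -> Q -> W -> V -> P -> O -> U -> T -> R -> M -> N -> I -> H -> A -> B -> C -> J

The waypoints must appear in the order P, H, A, with no cell reused.
Route from F: down 3 to W, left 1 to V, up 1 to P, left 1 to O, down 1 to U, left 2 to R, up 1 to M, right 1 to N, up 1 to I, left 1 to H, up 1 to A, right 2 to C, down 1 to J — 17 moves in all.
Check: order respected (P at step 5, H at step 13, A at step 14); 17 moves as required.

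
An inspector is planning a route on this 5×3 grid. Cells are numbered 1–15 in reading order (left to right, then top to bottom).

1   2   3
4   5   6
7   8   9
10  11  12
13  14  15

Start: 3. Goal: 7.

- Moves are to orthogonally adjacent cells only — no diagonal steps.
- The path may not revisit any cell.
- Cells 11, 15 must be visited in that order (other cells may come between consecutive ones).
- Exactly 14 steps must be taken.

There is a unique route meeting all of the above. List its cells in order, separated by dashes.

The waypoints must appear in the order 11, 15, with no cell reused.
Route from 3: left 2 to 1, down 1 to 4, right 2 to 6, down 1 to 9, left 1 to 8, down 1 to 11, right 1 to 12, down 1 to 15, left 2 to 13, up 2 to 7 — 14 moves in all.
Check: order respected (11 at step 8, 15 at step 10); 14 moves as required.

3 - 2 - 1 - 4 - 5 - 6 - 9 - 8 - 11 - 12 - 15 - 14 - 13 - 10 - 7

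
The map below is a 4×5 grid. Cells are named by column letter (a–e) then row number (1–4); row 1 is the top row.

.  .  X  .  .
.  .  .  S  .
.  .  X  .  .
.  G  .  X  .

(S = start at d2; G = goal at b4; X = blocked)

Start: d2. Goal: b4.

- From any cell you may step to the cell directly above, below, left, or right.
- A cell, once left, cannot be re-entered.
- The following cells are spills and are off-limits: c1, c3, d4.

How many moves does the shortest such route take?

The Manhattan distance from d2 to b4 is |2−4| + |4−2| = 4, so at least 4 moves are needed.
A route of 4 moves achieves this: d2 → c2 → b2 → b3 → b4.
Since 4 matches the lower bound, it is optimal.

4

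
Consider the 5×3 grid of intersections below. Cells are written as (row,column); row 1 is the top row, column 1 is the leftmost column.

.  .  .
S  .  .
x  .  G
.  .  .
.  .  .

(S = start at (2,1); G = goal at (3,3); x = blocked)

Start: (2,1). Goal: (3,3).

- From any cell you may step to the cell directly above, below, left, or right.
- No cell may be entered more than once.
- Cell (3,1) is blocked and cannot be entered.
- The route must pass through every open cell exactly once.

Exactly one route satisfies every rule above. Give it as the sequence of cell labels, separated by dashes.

(2,1) - (1,1) - (1,2) - (1,3) - (2,3) - (2,2) - (3,2) - (4,2) - (4,1) - (5,1) - (5,2) - (5,3) - (4,3) - (3,3)

Need to visit all 14 open cells exactly once, starting at (2,1) and ending at (3,3).
Cell (1,1) has only two open neighbours ((2,1) and (1,2)), so the path must pass straight through it: one of those is the cell it's entered from and the other is where it exits.
Route from (2,1): up 1 to (1,1), right 2 to (1,3), down 1 to (2,3), left 1 to (2,2), down 2 to (4,2), left 1 to (4,1), down 1 to (5,1), right 2 to (5,3), up 2 to (3,3) — 13 moves in all.
Check: all 14 open cells covered.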